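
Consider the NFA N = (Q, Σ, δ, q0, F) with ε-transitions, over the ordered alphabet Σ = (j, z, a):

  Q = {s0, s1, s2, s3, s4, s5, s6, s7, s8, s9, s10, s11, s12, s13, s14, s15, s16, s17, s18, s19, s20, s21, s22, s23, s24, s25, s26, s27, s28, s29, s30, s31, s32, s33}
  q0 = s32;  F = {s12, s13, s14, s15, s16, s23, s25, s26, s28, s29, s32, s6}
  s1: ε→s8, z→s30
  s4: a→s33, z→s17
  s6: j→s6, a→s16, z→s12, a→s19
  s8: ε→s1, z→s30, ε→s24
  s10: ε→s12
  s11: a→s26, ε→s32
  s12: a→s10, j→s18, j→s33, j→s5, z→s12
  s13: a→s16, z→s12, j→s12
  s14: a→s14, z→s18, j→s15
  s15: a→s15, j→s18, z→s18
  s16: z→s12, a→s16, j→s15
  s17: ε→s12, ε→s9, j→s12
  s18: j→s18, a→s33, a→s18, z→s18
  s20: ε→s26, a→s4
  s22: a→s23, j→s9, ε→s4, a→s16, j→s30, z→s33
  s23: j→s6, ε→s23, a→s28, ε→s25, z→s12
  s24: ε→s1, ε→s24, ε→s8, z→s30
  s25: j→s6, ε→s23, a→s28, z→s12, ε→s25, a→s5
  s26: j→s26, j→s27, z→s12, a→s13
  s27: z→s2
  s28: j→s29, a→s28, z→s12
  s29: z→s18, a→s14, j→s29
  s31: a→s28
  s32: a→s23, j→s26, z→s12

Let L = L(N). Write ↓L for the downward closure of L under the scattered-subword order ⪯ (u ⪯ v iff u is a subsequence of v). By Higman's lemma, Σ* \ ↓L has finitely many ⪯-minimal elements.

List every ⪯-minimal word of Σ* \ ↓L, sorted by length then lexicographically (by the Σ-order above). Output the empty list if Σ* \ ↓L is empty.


min(Σ*\↓L) = [zj, jajj, aajz].

|Q|=34, |F|=12, |δ|=76 (16 ε).
min D↑ (12 st, q0=0, F={5}): 0:j→1,z→2,a→3 1:j→1,z→2,a→4 2:j→5,z→2,a→2 3:j→6,z→2,a→7 4:j→2,z→2,a→8 5:j→5,z→5,a→5 6:j→6,z→2,a→8 7:j→9,z→2,a→7 8:j→10,z→2,a→8 9:j→9,z→5,a→11 10:j→5,z→5,a→10 11:j→10,z→5,a→11.
'zj': |S_i|=[19, 6, 3] end={s18,s33,s5} — reject; 2/2 single-dels accept.
'jajj': |S_i|=[19, 15, 10, 6, 3] end={s18,s33,s5} ∉↓L; 4/4 del acc.
'aajz': run [19, 15, 11, 6, 2] end={s18,s33} ∉↓L; 4/4 del acc.
3 words, ⪯-incomp.


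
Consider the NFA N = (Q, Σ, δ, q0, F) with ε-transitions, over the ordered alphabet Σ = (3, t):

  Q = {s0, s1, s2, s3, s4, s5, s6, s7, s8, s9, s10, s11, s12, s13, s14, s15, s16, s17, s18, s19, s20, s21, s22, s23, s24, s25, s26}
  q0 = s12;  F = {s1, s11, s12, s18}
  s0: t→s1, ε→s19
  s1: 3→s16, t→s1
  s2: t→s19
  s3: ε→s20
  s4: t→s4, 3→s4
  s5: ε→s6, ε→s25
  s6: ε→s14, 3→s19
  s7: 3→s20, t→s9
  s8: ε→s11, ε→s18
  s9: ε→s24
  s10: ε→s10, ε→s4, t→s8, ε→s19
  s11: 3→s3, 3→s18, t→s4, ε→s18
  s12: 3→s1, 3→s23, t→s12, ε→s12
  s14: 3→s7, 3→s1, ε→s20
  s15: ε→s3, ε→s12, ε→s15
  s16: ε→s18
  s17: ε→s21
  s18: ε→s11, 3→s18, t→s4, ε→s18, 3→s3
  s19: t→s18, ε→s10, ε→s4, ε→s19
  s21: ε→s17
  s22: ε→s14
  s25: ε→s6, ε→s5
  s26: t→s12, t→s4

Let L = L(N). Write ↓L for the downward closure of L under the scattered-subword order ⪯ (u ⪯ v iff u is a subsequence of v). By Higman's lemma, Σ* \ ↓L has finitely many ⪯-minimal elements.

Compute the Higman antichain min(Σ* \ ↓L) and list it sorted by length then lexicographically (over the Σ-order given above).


Antichain: [33t].

|Q|=27, |F|=4, |δ|=52 (28 ε).
min D↑ (4 st, q0=0, F={3}): 0:3→1,t→0 1:3→2,t→1 2:3→2,t→3 3:3→3,t→3.
'33t': run [9, 8, 6, 1] end={s4} — reject; 3/3 del acc.
1 minimals (antichain).


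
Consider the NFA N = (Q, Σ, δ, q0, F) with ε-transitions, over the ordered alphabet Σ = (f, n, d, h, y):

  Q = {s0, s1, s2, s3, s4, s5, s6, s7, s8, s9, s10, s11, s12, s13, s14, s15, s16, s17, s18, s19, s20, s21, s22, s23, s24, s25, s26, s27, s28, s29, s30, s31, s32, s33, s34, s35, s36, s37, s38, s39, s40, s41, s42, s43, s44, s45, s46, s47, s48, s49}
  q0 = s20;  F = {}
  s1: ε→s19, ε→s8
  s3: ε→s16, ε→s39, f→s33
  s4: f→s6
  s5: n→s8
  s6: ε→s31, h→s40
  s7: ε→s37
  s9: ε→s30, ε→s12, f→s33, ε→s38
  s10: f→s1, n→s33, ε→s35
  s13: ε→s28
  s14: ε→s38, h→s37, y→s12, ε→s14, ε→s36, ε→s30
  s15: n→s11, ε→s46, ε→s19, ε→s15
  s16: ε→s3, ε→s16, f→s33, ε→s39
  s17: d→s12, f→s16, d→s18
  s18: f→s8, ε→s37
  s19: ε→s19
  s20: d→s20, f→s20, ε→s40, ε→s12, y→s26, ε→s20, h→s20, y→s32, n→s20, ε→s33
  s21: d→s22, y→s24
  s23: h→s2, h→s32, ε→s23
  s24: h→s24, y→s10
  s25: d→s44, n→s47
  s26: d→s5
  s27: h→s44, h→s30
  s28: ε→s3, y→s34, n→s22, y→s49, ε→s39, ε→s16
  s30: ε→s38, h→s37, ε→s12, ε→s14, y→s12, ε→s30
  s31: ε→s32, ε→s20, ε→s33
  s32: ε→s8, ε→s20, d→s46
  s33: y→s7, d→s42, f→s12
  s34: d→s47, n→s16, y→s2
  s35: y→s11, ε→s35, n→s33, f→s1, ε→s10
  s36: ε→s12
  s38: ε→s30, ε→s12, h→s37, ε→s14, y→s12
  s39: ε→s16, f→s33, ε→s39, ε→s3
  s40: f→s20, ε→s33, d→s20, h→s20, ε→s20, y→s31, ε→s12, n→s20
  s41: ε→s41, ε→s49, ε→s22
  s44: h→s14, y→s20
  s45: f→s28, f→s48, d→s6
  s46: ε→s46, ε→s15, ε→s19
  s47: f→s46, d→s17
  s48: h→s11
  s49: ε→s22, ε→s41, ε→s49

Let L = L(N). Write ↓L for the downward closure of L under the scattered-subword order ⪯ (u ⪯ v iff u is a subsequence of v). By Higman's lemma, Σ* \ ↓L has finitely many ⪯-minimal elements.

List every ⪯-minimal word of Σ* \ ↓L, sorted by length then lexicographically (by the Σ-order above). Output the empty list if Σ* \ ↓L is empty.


A = [ε].

|Q|=50, |F|=0, |δ|=124 (61 ε).
min D↑ (1 st, q0=0, F={0}): 0:f→0,n→0,d→0,h→0,y→0.
ε ∈ L(D↑) ⇒ ↓L = ∅.


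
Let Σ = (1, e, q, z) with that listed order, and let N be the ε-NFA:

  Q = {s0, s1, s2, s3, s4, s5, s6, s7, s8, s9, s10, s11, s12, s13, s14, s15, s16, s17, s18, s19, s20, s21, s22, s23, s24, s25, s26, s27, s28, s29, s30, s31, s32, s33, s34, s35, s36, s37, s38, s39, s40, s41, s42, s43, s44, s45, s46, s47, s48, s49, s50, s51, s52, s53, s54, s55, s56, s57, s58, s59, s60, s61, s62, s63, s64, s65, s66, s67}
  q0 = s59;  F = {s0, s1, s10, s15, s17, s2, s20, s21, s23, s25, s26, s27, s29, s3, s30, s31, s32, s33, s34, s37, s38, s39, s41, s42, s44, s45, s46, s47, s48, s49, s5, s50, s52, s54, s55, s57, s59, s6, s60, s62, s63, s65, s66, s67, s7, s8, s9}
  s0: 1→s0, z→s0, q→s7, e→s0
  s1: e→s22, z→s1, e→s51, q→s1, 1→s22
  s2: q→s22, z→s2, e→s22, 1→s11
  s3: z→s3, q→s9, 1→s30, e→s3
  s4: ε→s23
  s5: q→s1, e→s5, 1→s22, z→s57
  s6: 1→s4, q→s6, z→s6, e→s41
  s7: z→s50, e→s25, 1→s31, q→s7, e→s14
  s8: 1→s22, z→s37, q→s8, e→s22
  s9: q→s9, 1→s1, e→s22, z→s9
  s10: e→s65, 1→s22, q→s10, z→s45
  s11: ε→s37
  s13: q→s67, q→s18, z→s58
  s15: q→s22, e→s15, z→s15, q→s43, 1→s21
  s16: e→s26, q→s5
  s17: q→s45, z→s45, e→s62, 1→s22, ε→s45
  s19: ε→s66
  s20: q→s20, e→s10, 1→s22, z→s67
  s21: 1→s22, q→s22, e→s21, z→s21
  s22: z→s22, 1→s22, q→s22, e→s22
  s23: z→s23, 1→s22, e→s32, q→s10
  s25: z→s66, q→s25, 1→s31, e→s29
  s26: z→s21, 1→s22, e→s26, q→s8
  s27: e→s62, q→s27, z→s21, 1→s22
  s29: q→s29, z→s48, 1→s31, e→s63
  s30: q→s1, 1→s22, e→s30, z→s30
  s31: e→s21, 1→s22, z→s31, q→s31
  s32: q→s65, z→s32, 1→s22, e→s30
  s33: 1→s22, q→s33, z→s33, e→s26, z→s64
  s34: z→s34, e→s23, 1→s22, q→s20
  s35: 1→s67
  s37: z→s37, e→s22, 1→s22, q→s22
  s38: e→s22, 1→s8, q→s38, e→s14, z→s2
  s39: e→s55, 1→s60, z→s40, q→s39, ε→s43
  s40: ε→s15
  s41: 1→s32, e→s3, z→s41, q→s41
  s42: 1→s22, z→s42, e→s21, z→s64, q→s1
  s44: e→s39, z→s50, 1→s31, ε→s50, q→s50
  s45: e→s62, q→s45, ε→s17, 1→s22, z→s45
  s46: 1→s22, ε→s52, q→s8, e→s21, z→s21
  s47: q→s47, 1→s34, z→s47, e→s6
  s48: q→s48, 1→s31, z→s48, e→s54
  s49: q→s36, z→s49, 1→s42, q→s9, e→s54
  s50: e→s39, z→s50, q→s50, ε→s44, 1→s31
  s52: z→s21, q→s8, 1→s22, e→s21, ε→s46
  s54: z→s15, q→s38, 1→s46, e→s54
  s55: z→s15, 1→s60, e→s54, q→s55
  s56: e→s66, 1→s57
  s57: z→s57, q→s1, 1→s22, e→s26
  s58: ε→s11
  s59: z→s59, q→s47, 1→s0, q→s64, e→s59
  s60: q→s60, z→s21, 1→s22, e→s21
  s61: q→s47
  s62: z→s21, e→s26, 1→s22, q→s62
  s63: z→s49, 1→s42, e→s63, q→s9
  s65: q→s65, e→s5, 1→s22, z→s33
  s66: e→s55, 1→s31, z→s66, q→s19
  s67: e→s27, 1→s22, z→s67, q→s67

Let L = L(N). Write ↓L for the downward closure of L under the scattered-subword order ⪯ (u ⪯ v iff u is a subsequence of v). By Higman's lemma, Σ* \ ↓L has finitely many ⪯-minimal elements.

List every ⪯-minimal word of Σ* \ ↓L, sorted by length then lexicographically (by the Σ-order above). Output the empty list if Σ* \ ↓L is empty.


A = [q11, 1q1eq, 1qzezq, qeeeqe].

|Q|=68, |F|=47, |δ|=221 (12 ε).
min D↑ (45 st, q0=0, F={9}): 0:1→1,e→0,q→2,z→0 1:1→1,e→1,q→3,z→1 2:1→4,e→5,q→2,z→2 3:1→6,e→7,q→3,z→8 4:1→9,e→10,q→11,z→4 5:1→10,e→12,q→5,z→5 6:1→9,e→13,q→6,z→6 7:1→6,e→14,q→7,z→15 8:1→6,e→16,q→8,z→8 9:1→9,e→9,q→9,z→9 10:1→9,e→17,q→18,z→10 11:1→9,e→18,q→11,z→19 12:1→17,e→20,q→12,z→12 13:1→9,e→13,q→9,z→13 14:1→6,e→21,q→14,z→22 15:1→6,e→23,q→15,z→15 16:1→24,e→23,q→16,z→25 17:1→9,e→26,q→27,z→17 18:1→9,e→27,q→18,z→28 19:1→9,e→29,q→19,z→19 20:1→26,e→20,q→30,z→20 21:1→31,e→21,q→30,z→32 22:1→6,e→33,q→22,z→22 23:1→24,e→33,q→23,z→25 24:1→9,e→13,q→24,z→13 25:1→13,e→25,q→9,z→25 26:1→9,e→26,q→34,z→26 27:1→9,e→35,q→27,z→36 28:1→9,e→37,q→28,z→28 29:1→9,e→37,q→29,z→13 30:1→34,e→9,q→30,z→30 31:1→9,e→13,q→34,z→31 32:1→31,e→33,q→30,z→32 33:1→38,e→33,q→39,z→25 34:1→9,e→9,q→34,z→34 35:1→9,e→35,q→34,z→40 36:1→9,e→41,q→36,z→36 37:1→9,e→41,q→37,z→13 38:1→9,e→13,q→42,z→13 39:1→42,e→9,q→39,z→43 40:1→9,e→41,q→34,z→40 41:1→9,e→41,q→42,z→13 42:1→9,e→9,q→42,z→44 43:1→44,e→9,q→9,z→43 44:1→9,e→9,q→9,z→44 (ε-aug+det+¬).
'q11': |S_i|=[57, 55, 30, 1] end={s22} — reject; 3/3 deletions ∈↓L.
'1q1eq': N↓-sim [57, 52, 46, 13, 3, 1] end={s22} ∉↓L; 5/5 single-dels accept.
'1qzezq': |S_i|=[57, 52, 46, 38, 21, 8, 2] end={s22,s43} ∉↓L; 6/6 del acc.
'qeeeqe': run [57, 55, 48, 36, 26, 12, 3] end={s14,s22,s51} rej; 6/6 single-dels accept.
4 minimals (antichain).


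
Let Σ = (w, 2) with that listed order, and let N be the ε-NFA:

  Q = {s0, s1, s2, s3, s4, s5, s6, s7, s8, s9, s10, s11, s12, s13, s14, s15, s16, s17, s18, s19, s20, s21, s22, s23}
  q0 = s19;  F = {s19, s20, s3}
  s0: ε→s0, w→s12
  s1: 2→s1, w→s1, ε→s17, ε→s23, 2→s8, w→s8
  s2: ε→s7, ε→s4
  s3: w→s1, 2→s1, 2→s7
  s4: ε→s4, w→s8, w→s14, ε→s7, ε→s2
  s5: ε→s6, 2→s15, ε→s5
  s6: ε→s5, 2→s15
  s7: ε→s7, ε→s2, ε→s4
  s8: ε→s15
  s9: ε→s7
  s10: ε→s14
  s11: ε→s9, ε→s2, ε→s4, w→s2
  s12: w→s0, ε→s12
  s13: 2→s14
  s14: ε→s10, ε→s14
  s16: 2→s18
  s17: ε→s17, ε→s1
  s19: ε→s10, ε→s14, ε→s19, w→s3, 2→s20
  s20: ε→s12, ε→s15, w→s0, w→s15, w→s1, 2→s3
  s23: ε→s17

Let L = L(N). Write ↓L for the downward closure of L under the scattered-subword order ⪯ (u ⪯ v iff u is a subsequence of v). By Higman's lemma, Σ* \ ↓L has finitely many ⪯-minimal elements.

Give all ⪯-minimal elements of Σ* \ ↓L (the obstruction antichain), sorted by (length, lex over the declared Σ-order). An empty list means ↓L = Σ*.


|Q|=24, |F|=3, |δ|=53 (31 ε).
min D↑ (4 st, q0=0, F={3}): 0:w→1,2→2 1:w→3,2→3 2:w→3,2→1 3:w→3,2→3.
'ww': run [15, 13, 9] end={s0,s1,s10,s12,s14,s15,s17,s23,s8} — reject; 2/2 deletions ∈↓L.
'w2': run [15, 13, 10] end={s1,s10,s14,s15,s17,s2,s23,s4,s7,s8} ∉↓L; 2/2 single-dels accept.
'2w': N↓-sim [15, 14, 9] end={s0,s1,s10,s12,s14,s15,s17,s23,s8} — reject; 2/2 single-dels accept.
'222': run [15, 14, 11, 10] end={s1,s10,s14,s15,s17,s2,s23,s4,s7,s8} — reject; 3/3 del acc.
4 words, ⪯-incomp.

Antichain: [ww, w2, 2w, 222].


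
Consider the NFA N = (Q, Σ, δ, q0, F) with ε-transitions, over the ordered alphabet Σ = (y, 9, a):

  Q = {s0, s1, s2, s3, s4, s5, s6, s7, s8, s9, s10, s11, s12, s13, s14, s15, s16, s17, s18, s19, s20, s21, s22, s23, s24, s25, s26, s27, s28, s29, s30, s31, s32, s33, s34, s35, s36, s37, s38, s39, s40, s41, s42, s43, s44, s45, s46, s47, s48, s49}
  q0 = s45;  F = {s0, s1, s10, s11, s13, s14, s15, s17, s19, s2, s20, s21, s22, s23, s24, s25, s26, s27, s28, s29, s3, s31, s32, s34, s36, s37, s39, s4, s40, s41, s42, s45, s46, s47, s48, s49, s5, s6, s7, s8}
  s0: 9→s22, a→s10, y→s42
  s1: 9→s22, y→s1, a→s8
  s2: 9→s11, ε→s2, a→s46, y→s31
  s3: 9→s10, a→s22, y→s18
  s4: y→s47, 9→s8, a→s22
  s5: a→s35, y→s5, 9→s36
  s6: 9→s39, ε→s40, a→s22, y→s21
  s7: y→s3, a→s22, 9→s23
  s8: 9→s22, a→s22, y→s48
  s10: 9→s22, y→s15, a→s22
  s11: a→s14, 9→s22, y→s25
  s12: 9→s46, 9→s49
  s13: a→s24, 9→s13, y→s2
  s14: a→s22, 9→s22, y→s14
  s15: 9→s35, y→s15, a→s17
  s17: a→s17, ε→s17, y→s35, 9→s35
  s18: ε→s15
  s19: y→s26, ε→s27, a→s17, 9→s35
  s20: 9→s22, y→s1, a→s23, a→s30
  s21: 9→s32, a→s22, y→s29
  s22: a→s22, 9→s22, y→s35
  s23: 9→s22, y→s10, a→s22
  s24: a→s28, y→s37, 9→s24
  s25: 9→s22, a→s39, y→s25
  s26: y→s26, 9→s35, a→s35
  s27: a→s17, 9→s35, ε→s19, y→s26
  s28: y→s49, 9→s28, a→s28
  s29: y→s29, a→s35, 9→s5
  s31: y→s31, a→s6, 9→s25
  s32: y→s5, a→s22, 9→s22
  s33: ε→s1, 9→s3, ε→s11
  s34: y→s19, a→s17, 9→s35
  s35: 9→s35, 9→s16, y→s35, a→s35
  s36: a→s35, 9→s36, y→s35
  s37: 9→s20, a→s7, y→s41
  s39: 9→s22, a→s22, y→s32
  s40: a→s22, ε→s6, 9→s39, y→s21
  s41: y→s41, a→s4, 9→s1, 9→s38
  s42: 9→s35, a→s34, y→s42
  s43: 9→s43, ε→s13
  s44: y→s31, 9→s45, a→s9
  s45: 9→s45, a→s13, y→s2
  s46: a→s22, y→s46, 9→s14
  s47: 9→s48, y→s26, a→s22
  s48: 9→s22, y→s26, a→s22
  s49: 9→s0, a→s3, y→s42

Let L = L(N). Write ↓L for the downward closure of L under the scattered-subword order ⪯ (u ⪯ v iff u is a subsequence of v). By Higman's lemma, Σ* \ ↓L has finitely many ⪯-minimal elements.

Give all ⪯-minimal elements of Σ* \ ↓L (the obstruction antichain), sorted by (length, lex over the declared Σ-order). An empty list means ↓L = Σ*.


min(Σ*\↓L) = [y99y, yaay, yyayya, aaayy9].

|Q|=50, |F|=40, |δ|=143 (10 ε).
min D↑ (39 st, q0=0, F={15}): 0:y→1,9→0,a→2 1:y→3,9→4,a→5 2:y→1,9→2,a→6 3:y→3,9→7,a→8 4:y→7,9→9,a→10 5:y→5,9→10,a→9 6:y→11,9→6,a→12 7:y→7,9→9,a→13 8:y→14,9→13,a→9 9:y→15,9→9,a→9 10:y→10,9→9,a→9 11:y→16,9→17,a→18 12:y→19,9→12,a→12 13:y→20,9→9,a→9 14:y→21,9→20,a→9 15:y→15,9→15,a→15 16:y→16,9→22,a→23 17:y→22,9→9,a→24 18:y→25,9→24,a→9 19:y→26,9→27,a→25 20:y→28,9→9,a→9 21:y→21,9→28,a→15 22:y→22,9→9,a→29 23:y→30,9→29,a→9 24:y→31,9→9,a→9 25:y→32,9→31,a→9 26:y→26,9→15,a→33 27:y→26,9→9,a→31 28:y→28,9→34,a→15 29:y→35,9→9,a→9 30:y→36,9→35,a→9 31:y→32,9→9,a→9 32:y→32,9→15,a→37 33:y→38,9→15,a→37 34:y→15,9→34,a→15 35:y→36,9→9,a→9 36:y→36,9→15,a→15 37:y→15,9→15,a→37 38:y→36,9→15,a→37 [Hopcroft].
'y99y': run [45, 41, 26, 4, 2] end={s16,s35} rej; 4/4 deletions ∈↓L.
'yaay': N↓-sim [45, 41, 29, 4, 2] end={s16,s35} ∉↓L; 4/4 single-dels accept.
'yyayya': run [45, 41, 32, 20, 14, 6, 2] end={s16,s35} rej; 6/6 deletions ∈↓L.
'aaayy9': run [45, 44, 39, 23, 17, 10, 2] end={s16,s35} ∉↓L; 6/6 deletions ∈↓L.
4 minimals (antichain).


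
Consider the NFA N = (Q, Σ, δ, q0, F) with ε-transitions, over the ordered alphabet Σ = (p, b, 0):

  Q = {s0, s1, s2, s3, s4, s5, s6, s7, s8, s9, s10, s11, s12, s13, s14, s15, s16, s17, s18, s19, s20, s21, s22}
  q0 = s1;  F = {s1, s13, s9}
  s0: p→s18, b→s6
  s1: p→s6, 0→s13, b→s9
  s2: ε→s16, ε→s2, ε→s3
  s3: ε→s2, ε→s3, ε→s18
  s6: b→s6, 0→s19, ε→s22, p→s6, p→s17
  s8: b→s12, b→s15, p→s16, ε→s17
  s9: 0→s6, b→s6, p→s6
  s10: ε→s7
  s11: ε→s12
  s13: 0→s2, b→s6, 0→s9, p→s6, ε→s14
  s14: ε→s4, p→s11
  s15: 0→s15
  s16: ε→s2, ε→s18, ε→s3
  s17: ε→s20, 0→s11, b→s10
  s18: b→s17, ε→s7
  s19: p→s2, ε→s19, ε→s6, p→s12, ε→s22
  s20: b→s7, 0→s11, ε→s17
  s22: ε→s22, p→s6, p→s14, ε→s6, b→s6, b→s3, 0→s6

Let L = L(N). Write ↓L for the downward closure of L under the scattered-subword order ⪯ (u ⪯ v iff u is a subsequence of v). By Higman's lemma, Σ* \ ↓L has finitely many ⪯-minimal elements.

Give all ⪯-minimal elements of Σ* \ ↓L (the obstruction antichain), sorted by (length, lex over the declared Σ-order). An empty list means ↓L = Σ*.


Antichain: [p, bb, b0, 0b, 000].

|Q|=23, |F|=3, |δ|=56 (23 ε).
min D↑ (4 st, q0=0, F={1}): 0:p→1,b→2,0→3 1:p→1,b→1,0→1 2:p→1,b→1,0→1 3:p→1,b→1,0→2.
'p': N↓-sim [18, 15] end={s10,s11,s12,s14,s16,s17,s18,s19,s2,s20,s22,s3,…} — reject; 1/1 del acc.
'bb': run [18, 16, 15] end={s10,s11,s12,s14,s16,s17,s18,s19,s2,s20,s22,s3,…} ∉↓L; 2/2 del acc.
'b0': N↓-sim [18, 16, 15] end={s10,s11,s12,s14,s16,s17,s18,s19,s2,s20,s22,s3,…} ∉↓L; 2/2 del acc.
'0b': N↓-sim [18, 17, 15] end={s10,s11,s12,s14,s16,s17,s18,s19,s2,s20,s22,s3,…} — reject; 2/2 del acc.
'000': N↓-sim [18, 17, 16, 15] end={s10,s11,s12,s14,s16,s17,s18,s19,s2,s20,s22,s3,…} rej; 3/3 deletions ∈↓L.
5 words, ⪯-incomp.


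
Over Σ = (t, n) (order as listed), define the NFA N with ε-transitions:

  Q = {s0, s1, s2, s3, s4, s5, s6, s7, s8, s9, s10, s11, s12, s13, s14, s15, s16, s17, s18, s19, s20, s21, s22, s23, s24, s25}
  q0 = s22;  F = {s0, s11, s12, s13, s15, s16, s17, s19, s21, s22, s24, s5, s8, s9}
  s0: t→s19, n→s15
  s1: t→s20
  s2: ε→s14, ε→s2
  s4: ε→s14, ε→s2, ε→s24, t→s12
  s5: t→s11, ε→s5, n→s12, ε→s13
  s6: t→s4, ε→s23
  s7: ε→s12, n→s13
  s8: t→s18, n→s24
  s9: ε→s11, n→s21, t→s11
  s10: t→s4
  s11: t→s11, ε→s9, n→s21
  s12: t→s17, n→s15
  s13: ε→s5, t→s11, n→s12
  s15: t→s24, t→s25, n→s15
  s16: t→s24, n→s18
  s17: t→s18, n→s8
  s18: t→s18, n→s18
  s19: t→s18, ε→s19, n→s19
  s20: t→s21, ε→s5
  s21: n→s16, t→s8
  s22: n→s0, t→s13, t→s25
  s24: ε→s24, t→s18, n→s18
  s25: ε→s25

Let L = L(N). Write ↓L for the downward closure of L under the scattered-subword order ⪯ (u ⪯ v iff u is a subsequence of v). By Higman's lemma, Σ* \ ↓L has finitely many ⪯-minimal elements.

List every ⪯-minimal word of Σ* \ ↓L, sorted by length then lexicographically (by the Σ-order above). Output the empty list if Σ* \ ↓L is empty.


Antichain: [ntt, nntn, ttnnn].

|Q|=26, |F|=14, |δ|=54 (16 ε).
min D↑ (13 st, q0=0, F={9}): 0:t→1,n→2 1:t→3,n→4 2:t→5,n→6 3:t→3,n→7 4:t→8,n→6 5:t→9,n→5 6:t→10,n→6 7:t→11,n→12 8:t→9,n→11 9:t→9,n→9 10:t→9,n→9 11:t→9,n→10 12:t→10,n→9 (ε-aug+det+¬).
'ntt': N↓-sim [16, 11, 6, 1] end={s18} rej; 3/3 del acc.
'nntn': |S_i|=[16, 11, 7, 3, 1] end={s18} — reject; 4/4 single-dels accept.
'ttnnn': run [16, 14, 9, 5, 3, 1] end={s18} ∉↓L; 5/5 del acc.
3 obstructions.


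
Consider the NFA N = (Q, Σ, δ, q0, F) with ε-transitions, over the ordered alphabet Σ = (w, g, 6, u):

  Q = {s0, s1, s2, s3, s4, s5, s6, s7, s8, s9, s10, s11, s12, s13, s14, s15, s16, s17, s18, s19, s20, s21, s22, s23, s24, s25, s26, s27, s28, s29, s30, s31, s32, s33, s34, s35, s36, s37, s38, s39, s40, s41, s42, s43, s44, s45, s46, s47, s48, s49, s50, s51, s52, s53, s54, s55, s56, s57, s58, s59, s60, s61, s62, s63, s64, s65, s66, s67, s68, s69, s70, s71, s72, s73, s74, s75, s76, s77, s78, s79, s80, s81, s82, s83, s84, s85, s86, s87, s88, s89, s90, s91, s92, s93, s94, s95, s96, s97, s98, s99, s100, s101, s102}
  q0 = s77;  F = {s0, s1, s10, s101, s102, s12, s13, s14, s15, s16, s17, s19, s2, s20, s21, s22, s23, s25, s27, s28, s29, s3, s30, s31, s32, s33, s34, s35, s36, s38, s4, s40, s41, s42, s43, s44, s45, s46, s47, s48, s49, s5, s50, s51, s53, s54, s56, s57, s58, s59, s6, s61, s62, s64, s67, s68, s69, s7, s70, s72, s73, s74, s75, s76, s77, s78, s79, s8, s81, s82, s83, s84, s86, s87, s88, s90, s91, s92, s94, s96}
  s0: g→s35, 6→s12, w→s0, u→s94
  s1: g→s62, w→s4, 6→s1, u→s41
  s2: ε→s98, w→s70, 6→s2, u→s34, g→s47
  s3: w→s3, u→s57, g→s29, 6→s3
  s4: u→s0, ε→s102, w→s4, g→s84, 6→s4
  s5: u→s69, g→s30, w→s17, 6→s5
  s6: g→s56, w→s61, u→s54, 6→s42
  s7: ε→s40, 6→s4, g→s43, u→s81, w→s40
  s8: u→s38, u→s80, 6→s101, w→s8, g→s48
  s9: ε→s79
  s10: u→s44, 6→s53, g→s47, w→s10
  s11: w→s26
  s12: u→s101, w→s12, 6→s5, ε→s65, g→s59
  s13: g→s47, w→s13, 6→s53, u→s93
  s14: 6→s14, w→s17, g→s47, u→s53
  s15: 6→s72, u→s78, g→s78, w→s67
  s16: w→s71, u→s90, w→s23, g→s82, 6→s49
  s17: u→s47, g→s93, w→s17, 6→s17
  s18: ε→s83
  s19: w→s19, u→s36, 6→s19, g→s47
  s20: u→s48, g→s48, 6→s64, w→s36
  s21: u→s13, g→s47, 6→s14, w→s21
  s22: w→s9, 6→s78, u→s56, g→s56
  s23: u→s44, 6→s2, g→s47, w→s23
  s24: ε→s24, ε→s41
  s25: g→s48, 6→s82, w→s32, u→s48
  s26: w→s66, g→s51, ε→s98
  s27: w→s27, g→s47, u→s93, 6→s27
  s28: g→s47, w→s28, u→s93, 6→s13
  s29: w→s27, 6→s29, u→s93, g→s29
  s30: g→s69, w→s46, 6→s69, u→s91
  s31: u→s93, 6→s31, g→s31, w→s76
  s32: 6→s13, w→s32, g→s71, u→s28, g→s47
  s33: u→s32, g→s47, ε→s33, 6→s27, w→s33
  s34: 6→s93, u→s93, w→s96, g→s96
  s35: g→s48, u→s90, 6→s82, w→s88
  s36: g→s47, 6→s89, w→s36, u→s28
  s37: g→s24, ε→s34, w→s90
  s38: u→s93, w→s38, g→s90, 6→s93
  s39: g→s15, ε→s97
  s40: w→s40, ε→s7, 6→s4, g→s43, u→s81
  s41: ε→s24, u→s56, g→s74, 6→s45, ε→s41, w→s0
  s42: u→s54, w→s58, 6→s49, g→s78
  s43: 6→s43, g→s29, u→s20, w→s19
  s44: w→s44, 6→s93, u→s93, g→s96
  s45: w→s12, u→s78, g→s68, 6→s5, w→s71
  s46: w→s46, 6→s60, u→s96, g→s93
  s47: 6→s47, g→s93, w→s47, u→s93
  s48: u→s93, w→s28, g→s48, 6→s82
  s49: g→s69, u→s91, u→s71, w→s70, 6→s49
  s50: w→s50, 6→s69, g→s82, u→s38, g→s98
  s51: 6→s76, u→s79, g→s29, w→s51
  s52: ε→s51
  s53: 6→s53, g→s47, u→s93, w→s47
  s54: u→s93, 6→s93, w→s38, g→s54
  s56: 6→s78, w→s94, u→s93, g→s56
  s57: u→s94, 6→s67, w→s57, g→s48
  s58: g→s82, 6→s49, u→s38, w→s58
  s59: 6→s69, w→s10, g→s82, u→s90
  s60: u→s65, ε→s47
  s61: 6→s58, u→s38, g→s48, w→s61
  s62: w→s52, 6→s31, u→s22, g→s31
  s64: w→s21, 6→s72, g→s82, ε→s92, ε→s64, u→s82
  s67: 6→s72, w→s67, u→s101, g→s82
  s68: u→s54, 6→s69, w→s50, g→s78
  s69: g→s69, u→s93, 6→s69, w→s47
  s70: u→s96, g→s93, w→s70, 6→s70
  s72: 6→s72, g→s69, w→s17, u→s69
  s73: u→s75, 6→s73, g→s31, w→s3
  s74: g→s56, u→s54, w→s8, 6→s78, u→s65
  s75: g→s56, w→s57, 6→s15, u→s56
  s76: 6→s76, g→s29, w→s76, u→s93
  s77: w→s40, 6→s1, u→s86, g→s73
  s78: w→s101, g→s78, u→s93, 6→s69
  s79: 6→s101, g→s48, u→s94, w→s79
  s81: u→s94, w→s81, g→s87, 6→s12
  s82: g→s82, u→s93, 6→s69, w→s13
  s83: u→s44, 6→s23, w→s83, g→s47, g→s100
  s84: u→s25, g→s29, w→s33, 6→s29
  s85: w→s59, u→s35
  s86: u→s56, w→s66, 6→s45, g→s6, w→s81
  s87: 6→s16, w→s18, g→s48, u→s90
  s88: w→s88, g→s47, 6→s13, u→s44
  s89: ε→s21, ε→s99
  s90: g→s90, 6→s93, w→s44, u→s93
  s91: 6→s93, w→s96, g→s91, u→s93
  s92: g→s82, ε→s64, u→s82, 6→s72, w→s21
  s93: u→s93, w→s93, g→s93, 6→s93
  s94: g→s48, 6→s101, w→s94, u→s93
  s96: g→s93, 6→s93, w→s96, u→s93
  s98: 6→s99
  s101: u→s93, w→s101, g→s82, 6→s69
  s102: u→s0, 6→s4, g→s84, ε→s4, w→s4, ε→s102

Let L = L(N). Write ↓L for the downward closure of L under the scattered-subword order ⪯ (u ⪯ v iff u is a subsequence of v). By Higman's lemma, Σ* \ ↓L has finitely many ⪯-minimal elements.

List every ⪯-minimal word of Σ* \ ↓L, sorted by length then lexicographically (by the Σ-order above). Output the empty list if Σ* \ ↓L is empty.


A = [ggu, uuu, 6g6u, ugu6, wgwgg, u66wg].

|Q|=103, |F|=80, |δ|=367 (24 ε).
min D↑ (78 st, q0=0, F={26}): 0:w→1,g→2,6→3,u→4 1:w→1,g→5,6→6,u→7 2:w→8,g→9,6→2,u→10 3:w→6,g→11,6→3,u→12 4:w→7,g→13,6→14,u→15 5:w→16,g→17,6→5,u→18 6:w→6,g→19,6→6,u→20 7:w→7,g→21,6→22,u→23 8:w→8,g→17,6→8,u→24 9:w→25,g→9,6→9,u→26 10:w→24,g→15,6→27,u→15 11:w→28,g→9,6→9,u→29 12:w→20,g→30,6→14,u→15 13:w→31,g→15,6→32,u→33 14:w→22,g→34,6→35,u→36 15:w→23,g→15,6→36,u→26 16:w→16,g→37,6→16,u→38 17:w→39,g→17,6→17,u→26 18:w→38,g→40,6→41,u→40 19:w→42,g→17,6→17,u→43 20:w→20,g→44,6→22,u→23 21:w→45,g→40,6→46,u→47 22:w→22,g→48,6→35,u→49 23:w→23,g→40,6→49,u→26 24:w→24,g→40,6→50,u→23 25:w→25,g→17,6→25,u→26 26:w→26,g→26,6→26,u→26 27:w→50,g→36,6→51,u→36 28:w→28,g→17,6→25,u→52 29:w→52,g→15,6→36,u→15 30:w→53,g→15,6→36,u→33 31:w→31,g→40,6→54,u→55 32:w→54,g→36,6→56,u→33 33:w→55,g→33,6→26,u→26 34:w→57,g→36,6→58,u→33 35:w→59,g→60,6→35,u→58 36:w→49,g→36,6→58,u→26 37:w→37,g→26,6→37,u→26 38:w→38,g→37,6→61,u→62 39:w→39,g→37,6→39,u→26 40:w→62,g→40,6→63,u→26 41:w→61,g→63,6→51,u→63 42:w→42,g→37,6→39,u→64 43:w→64,g→40,6→63,u→40 44:w→65,g→40,6→63,u→47 45:w→45,g→37,6→66,u→67 46:w→66,g→63,6→56,u→47 47:w→67,g→47,6→26,u→26 48:w→68,g→63,6→58,u→47 49:w→49,g→63,6→58,u→26 50:w→50,g→63,6→51,u→49 51:w→59,g→58,6→51,u→58 52:w→52,g→40,6→49,u→23 53:w→53,g→40,6→49,u→55 54:w→54,g→63,6→56,u→55 55:w→55,g→47,6→26,u→26 56:w→69,g→58,6→56,u→70 57:w→57,g→63,6→58,u→55 58:w→37,g→58,6→58,u→26 59:w→59,g→26,6→59,u→37 60:w→71,g→58,6→58,u→70 61:w→61,g→37,6→72,u→73 62:w→62,g→37,6→73,u→26 63:w→73,g→63,6→58,u→26 64:w→64,g→37,6→73,u→62 65:w→65,g→37,6→73,u→67 66:w→66,g→37,6→74,u→67 67:w→67,g→75,6→26,u→26 68:w→68,g→37,6→76,u→67 69:w→69,g→26,6→69,u→75 70:w→75,g→70,6→26,u→26 71:w→71,g→26,6→37,u→75 72:w→59,g→37,6→72,u→76 73:w→73,g→37,6→76,u→26 74:w→69,g→37,6→74,u→77 75:w→75,g→26,6→26,u→26 76:w→37,g→37,6→76,u→26 77:w→75,g→75,6→26,u→26 (ε-aug+det+¬).
'ggu': run [94, 79, 26, 1] end={s93} ∉↓L; 3/3 del acc.
'uuu': N↓-sim [94, 75, 22, 1] end={s93} rej; 3/3 deletions ∈↓L.
'6g6u': |S_i|=[94, 82, 48, 15, 2] end={s65,s93} rej; 4/4 del acc.
'ugu6': run [94, 75, 48, 11, 1] end={s93} rej; 4/4 single-dels accept.
'wgwgg': N↓-sim [94, 75, 50, 31, 5, 1] end={s93} rej; 5/5 deletions ∈↓L.
'u66wg': |S_i|=[94, 75, 45, 21, 8, 1] end={s93} — reject; 5/5 del acc.
6 obstructions.


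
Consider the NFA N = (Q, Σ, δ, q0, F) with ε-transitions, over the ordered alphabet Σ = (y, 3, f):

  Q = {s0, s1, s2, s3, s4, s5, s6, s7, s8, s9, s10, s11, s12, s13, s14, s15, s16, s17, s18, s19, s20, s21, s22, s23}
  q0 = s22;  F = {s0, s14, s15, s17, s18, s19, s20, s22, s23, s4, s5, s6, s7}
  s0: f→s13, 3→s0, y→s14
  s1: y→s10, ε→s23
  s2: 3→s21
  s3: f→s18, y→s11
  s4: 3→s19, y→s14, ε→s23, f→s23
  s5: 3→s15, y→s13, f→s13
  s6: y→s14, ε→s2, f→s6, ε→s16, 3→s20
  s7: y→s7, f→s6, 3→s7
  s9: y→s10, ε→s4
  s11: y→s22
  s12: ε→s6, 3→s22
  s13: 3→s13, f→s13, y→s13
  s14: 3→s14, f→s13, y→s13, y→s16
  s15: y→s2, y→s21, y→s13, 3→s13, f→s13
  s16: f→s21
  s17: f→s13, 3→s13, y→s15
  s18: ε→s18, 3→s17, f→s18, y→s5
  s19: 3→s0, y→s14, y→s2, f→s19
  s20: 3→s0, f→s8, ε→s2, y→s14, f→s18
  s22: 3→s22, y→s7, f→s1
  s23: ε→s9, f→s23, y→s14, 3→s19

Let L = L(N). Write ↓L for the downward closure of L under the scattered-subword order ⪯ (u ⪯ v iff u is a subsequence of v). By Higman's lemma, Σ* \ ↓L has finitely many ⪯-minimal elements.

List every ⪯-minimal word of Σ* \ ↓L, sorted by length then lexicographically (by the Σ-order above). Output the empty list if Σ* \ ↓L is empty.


A = [fyy, fyf, f33f, yf3f33].

|Q|=24, |F|=13, |δ|=64 (9 ε).
min D↑ (13 st, q0=0, F={7}): 0:y→1,3→0,f→2 1:y→1,3→1,f→3 2:y→4,3→5,f→2 3:y→4,3→6,f→3 4:y→7,3→4,f→7 5:y→4,3→8,f→5 6:y→4,3→8,f→9 7:y→7,3→7,f→7 8:y→4,3→8,f→7 9:y→10,3→11,f→9 10:y→7,3→12,f→7 11:y→12,3→7,f→7 12:y→7,3→7,f→7 (ε-aug+det+¬).
'fyy': run [21, 19, 8, 4] end={s13,s16,s2,s21} ∉↓L; 3/3 single-dels accept.
'fyf': run [21, 19, 8, 2] end={s13,s21} ∉↓L; 3/3 single-dels accept.
'f33f': |S_i|=[21, 19, 13, 8, 2] end={s13,s21} rej; 4/4 deletions ∈↓L.
'yf3f33': |S_i|=[21, 15, 13, 12, 8, 5, 2] end={s13,s21} — reject; 6/6 single-dels accept.
4 minimals (antichain).


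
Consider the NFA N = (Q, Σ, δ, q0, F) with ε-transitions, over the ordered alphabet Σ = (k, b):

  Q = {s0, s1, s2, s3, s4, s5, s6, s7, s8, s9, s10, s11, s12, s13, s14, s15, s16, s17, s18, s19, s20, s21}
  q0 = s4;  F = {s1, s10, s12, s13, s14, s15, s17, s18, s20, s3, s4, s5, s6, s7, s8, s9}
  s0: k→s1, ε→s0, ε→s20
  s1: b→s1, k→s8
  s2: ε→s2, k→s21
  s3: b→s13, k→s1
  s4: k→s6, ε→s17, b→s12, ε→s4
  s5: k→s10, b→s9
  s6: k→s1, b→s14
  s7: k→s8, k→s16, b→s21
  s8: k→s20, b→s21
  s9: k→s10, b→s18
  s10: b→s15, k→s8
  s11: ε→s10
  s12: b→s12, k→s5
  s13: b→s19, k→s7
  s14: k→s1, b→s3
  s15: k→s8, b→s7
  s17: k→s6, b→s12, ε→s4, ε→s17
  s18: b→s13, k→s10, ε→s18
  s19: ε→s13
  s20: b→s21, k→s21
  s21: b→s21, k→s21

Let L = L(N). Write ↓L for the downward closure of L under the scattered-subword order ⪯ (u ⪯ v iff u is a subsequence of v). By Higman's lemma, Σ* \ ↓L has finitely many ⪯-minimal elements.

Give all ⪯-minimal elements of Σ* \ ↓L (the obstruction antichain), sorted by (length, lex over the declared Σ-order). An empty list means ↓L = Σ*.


A = [kkkb, kkkkk, kbbbkb, bkkbbb].

|Q|=22, |F|=16, |δ|=47 (10 ε).
min D↑ (16 st, q0=0, F={11}): 0:k→1,b→2 1:k→3,b→4 2:k→5,b→2 3:k→6,b→3 4:k→3,b→7 5:k→8,b→9 6:k→10,b→11 7:k→3,b→12 8:k→6,b→13 9:k→8,b→14 10:k→11,b→11 11:k→11,b→11 12:k→15,b→12 13:k→6,b→15 14:k→8,b→12 15:k→6,b→11 (ε-aug+det+¬).
'kkkb': N↓-sim [19, 16, 8, 4, 1] end={s21} ∉↓L; 4/4 deletions ∈↓L.
'kkkkk': run [19, 16, 8, 4, 2, 1] end={s21} ∉↓L; 5/5 deletions ∈↓L.
'kbbbkb': N↓-sim [19, 16, 14, 12, 9, 5, 1] end={s21} rej; 6/6 del acc.
'bkkbbb': |S_i|=[19, 16, 13, 7, 6, 5, 1] end={s21} rej; 6/6 deletions ∈↓L.
4 words, ⪯-incomp.


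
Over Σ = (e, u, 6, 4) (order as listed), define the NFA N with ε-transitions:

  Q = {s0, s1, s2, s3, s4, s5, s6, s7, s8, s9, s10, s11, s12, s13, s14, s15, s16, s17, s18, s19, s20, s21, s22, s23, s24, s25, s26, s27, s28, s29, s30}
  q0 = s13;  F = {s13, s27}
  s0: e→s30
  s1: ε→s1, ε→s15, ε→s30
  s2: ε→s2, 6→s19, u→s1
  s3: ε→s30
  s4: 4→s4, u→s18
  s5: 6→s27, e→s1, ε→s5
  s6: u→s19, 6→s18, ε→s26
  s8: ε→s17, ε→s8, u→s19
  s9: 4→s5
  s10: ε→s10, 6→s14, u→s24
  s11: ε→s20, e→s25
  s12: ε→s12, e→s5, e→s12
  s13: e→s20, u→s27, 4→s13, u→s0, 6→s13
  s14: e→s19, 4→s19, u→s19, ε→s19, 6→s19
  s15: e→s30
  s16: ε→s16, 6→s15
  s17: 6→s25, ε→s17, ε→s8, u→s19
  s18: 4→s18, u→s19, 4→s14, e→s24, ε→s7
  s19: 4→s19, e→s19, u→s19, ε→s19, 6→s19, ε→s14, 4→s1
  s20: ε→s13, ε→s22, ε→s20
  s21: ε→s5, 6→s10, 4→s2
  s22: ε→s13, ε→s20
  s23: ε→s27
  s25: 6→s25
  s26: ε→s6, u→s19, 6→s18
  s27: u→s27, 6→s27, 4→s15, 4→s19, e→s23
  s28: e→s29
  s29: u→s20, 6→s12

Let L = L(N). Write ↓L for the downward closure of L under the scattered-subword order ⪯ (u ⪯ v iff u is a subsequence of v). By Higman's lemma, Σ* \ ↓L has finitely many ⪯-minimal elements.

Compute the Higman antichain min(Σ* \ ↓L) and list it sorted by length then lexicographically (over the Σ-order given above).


|Q|=31, |F|=2, |δ|=78 (27 ε).
min D↑ (3 st, q0=0, F={2}): 0:e→0,u→1,6→0,4→0 1:e→1,u→1,6→1,4→2 2:e→2,u→2,6→2,4→2 (ε-aug+det+¬).
'u4': N↓-sim [11, 8, 5] end={s1,s14,s15,s19,s30} rej; 2/2 deletions ∈↓L.
1 obstructions.

Antichain: [u4].


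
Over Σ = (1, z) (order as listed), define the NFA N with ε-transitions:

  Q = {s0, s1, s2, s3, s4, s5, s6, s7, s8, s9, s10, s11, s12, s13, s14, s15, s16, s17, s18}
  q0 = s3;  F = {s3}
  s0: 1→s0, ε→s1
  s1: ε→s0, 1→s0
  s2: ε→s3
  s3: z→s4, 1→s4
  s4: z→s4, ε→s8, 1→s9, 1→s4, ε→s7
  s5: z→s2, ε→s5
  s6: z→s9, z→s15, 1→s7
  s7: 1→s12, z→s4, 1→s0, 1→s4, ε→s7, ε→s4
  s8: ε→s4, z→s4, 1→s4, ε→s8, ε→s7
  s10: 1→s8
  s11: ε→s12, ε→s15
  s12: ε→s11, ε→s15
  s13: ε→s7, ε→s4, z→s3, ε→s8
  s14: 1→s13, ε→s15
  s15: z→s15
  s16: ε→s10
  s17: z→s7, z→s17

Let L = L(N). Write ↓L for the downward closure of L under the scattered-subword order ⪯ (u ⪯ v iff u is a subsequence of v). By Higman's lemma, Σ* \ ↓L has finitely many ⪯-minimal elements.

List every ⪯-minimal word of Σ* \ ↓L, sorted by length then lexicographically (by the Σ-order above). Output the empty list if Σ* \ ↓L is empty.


|Q|=19, |F|=1, |δ|=43 (20 ε).
min D↑ (2 st, q0=0, F={1}): 0:1→1,z→1 1:1→1,z→1 (ε-aug+det+¬).
'1': run [10, 9] end={s0,s1,s11,s12,s15,s4,s7,s8,s9} — reject; 1/1 deletions ∈↓L.
'z': |S_i|=[10, 9] end={s0,s1,s11,s12,s15,s4,s7,s8,s9} — reject; 1/1 del acc.
2 words, ⪯-incomp.

A = [1, z].


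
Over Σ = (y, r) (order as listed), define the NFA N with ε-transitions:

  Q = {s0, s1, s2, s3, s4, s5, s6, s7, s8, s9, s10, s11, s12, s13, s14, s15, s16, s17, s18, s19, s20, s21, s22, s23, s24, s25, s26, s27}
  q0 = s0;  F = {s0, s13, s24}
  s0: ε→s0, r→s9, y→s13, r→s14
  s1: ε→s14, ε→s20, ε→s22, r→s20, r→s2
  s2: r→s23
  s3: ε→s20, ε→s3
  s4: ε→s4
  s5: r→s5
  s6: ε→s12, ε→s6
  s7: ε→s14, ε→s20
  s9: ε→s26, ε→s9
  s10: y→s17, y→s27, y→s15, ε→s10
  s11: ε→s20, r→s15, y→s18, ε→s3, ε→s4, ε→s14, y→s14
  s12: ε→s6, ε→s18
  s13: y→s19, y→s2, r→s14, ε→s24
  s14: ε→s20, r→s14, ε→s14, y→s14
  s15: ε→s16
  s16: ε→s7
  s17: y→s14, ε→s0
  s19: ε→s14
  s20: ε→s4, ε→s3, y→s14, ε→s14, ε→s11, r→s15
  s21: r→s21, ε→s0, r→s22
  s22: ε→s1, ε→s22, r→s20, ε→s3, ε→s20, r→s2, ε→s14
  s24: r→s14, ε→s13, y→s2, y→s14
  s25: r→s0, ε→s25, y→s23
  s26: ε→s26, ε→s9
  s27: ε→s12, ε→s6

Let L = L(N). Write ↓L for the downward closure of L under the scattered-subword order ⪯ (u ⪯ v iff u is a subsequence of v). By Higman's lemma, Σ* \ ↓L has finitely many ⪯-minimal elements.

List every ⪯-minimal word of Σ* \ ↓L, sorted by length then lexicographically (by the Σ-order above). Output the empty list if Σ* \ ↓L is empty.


Antichain: [r, yy].

|Q|=28, |F|=3, |δ|=73 (43 ε).
min D↑ (3 st, q0=0, F={2}): 0:y→1,r→2 1:y→2,r→2 2:y→2,r→2 [Hopcroft].
'r': run [17, 12] end={s11,s14,s15,s16,s18,s20,s23,s26,s3,s4,s7,s9} — reject; 1/1 single-dels accept.
'yy': run [17, 14, 12] end={s11,s14,s15,s16,s18,s19,s2,s20,s23,s3,s4,s7} rej; 2/2 del acc.
2 words, ⪯-incomp.


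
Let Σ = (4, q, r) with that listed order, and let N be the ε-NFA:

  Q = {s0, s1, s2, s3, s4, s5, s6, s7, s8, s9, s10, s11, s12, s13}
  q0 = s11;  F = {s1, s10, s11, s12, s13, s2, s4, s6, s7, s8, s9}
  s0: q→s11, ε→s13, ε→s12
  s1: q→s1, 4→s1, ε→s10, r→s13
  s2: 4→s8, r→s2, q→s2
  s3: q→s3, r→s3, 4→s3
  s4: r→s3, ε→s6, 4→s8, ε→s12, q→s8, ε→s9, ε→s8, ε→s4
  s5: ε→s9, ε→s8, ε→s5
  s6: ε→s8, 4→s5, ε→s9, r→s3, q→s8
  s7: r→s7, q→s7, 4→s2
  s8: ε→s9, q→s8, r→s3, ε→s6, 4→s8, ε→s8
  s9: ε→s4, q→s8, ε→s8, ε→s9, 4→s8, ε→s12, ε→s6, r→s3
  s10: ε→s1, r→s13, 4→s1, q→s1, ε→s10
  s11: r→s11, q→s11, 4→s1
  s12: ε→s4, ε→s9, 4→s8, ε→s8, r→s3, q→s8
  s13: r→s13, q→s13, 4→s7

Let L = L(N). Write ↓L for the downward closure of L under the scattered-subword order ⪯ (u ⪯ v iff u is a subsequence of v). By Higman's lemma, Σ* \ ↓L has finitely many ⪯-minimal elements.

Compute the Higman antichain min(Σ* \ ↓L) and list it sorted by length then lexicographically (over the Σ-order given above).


|Q|=14, |F|=11, |δ|=63 (26 ε).
min D↑ (7 st, q0=0, F={6}): 0:4→1,q→0,r→0 1:4→1,q→1,r→2 2:4→3,q→2,r→2 3:4→4,q→3,r→3 4:4→5,q→4,r→4 5:4→5,q→5,r→6 6:4→6,q→6,r→6.
'4r444r': run [13, 12, 10, 9, 8, 7, 1] end={s3} rej; 6/6 single-dels accept.
1 words, ⪯-incomp.

min(Σ*\↓L) = [4r444r].


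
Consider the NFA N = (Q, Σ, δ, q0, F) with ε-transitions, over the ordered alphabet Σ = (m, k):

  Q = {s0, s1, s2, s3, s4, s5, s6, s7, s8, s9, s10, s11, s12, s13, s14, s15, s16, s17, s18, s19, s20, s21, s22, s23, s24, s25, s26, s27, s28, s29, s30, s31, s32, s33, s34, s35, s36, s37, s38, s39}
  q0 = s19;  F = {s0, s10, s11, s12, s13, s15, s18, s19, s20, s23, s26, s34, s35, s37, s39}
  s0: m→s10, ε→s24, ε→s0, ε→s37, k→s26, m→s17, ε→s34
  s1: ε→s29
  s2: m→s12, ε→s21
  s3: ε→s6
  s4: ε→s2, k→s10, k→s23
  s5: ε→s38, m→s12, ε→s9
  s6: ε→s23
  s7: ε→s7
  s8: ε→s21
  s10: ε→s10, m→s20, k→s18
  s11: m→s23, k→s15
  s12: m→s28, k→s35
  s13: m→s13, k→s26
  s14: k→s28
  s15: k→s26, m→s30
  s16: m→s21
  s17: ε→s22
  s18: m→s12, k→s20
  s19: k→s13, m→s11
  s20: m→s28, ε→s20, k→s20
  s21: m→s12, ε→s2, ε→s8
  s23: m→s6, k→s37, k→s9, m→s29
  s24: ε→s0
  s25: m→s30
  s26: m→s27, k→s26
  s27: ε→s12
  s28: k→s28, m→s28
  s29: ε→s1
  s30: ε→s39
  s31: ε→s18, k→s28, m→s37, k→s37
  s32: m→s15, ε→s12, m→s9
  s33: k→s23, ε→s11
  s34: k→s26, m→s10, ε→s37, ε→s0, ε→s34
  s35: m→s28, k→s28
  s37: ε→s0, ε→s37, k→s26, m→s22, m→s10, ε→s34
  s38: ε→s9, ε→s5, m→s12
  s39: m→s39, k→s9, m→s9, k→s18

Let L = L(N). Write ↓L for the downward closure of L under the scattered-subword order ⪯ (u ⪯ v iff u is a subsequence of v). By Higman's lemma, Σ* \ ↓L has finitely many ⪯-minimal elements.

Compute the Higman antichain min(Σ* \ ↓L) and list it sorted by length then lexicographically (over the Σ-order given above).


min(Σ*\↓L) = [kkmm, kkmkk, mmkmmm, mkmkkm].

|Q|=40, |F|=15, |δ|=86 (33 ε).
min D↑ (14 st, q0=0, F={11}): 0:m→1,k→2 1:m→3,k→4 2:m→2,k→5 3:m→3,k→6 4:m→7,k→5 5:m→8,k→5 6:m→9,k→5 7:m→7,k→10 8:m→11,k→12 9:m→13,k→10 10:m→8,k→13 11:m→11,k→11 12:m→11,k→11 13:m→11,k→13 [Hopcroft].
'kkmm': run [25, 19, 8, 4, 1] end={s28} — reject; 4/4 single-dels accept.
'kkmkk': |S_i|=[25, 19, 8, 4, 2, 1] end={s28} ∉↓L; 5/5 single-dels accept.
'mmkmmm': run [25, 24, 22, 15, 9, 4, 1] end={s28} — reject; 6/6 del acc.
'mkmkkm': N↓-sim [25, 24, 18, 12, 6, 3, 1] end={s28} rej; 6/6 deletions ∈↓L.
4 words, ⪯-incomp.
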